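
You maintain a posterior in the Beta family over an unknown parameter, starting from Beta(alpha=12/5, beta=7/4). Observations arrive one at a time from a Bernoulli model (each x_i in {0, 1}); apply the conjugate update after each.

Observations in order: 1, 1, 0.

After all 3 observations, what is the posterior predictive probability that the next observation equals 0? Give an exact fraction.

5/13

obs 1: x=1 → posterior Beta(17/5, 7/4)
obs 2: x=1 → posterior Beta(22/5, 7/4)
obs 3: x=0 → posterior Beta(22/5, 11/4)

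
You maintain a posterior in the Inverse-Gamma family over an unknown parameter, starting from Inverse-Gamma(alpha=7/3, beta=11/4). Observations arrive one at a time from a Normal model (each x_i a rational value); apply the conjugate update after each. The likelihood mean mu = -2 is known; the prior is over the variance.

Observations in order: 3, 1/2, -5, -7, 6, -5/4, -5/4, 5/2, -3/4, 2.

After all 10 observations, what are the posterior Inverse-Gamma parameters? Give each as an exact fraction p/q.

obs 1: x=3 → posterior Inverse-Gamma(17/6, 61/4)
obs 2: x=1/2 → posterior Inverse-Gamma(10/3, 147/8)
obs 3: x=-5 → posterior Inverse-Gamma(23/6, 183/8)
obs 4: x=-7 → posterior Inverse-Gamma(13/3, 283/8)
obs 5: x=6 → posterior Inverse-Gamma(29/6, 539/8)
obs 6: x=-5/4 → posterior Inverse-Gamma(16/3, 2165/32)
obs 7: x=-5/4 → posterior Inverse-Gamma(35/6, 1087/16)
obs 8: x=5/2 → posterior Inverse-Gamma(19/3, 1249/16)
obs 9: x=-3/4 → posterior Inverse-Gamma(41/6, 2523/32)
obs 10: x=2 → posterior Inverse-Gamma(22/3, 2779/32)

alpha=22/3, beta=2779/32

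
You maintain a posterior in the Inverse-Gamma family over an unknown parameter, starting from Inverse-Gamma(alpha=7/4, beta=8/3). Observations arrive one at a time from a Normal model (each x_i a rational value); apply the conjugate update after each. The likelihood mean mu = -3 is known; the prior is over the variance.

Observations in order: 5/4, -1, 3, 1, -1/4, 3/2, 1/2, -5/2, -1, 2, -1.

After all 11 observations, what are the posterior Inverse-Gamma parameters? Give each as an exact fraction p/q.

alpha=29/4, beta=3665/48

obs 1: x=5/4 → posterior Inverse-Gamma(9/4, 1123/96)
obs 2: x=-1 → posterior Inverse-Gamma(11/4, 1315/96)
obs 3: x=3 → posterior Inverse-Gamma(13/4, 3043/96)
obs 4: x=1 → posterior Inverse-Gamma(15/4, 3811/96)
obs 5: x=-1/4 → posterior Inverse-Gamma(17/4, 2087/48)
obs 6: x=3/2 → posterior Inverse-Gamma(19/4, 2573/48)
obs 7: x=1/2 → posterior Inverse-Gamma(21/4, 2867/48)
obs 8: x=-5/2 → posterior Inverse-Gamma(23/4, 2873/48)
obs 9: x=-1 → posterior Inverse-Gamma(25/4, 2969/48)
obs 10: x=2 → posterior Inverse-Gamma(27/4, 3569/48)
obs 11: x=-1 → posterior Inverse-Gamma(29/4, 3665/48)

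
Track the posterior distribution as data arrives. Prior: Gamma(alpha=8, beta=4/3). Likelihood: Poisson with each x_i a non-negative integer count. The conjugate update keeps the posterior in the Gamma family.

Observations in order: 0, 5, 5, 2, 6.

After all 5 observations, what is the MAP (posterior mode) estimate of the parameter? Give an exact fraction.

obs 1: x=0 → posterior Gamma(8, 7/3)
obs 2: x=5 → posterior Gamma(13, 10/3)
obs 3: x=5 → posterior Gamma(18, 13/3)
obs 4: x=2 → posterior Gamma(20, 16/3)
obs 5: x=6 → posterior Gamma(26, 19/3)

75/19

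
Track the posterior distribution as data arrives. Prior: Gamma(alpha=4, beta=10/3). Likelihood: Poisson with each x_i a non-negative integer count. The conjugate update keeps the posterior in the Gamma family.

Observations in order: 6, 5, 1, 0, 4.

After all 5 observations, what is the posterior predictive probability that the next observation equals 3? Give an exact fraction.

obs 1: x=6 → posterior Gamma(10, 13/3)
obs 2: x=5 → posterior Gamma(15, 16/3)
obs 3: x=1 → posterior Gamma(16, 19/3)
obs 4: x=0 → posterior Gamma(16, 22/3)
obs 5: x=4 → posterior Gamma(20, 25/3)

13505996321327984333038330078125/68782299287045573887647111184384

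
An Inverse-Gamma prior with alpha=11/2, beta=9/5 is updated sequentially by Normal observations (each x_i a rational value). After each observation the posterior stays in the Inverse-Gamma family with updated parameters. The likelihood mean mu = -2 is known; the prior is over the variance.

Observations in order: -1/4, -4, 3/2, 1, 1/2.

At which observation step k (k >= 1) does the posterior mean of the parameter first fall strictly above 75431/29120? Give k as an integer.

k = 5

obs 1: x=-1/4 → posterior Inverse-Gamma(6, 533/160)
obs 2: x=-4 → posterior Inverse-Gamma(13/2, 853/160)
obs 3: x=3/2 → posterior Inverse-Gamma(7, 1833/160)
obs 4: x=1 → posterior Inverse-Gamma(15/2, 2553/160)
obs 5: x=1/2 → posterior Inverse-Gamma(8, 3053/160)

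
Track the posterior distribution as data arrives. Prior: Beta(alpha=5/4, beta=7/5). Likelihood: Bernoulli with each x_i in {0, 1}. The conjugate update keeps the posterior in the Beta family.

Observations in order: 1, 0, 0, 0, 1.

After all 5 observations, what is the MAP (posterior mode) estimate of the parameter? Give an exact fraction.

45/113

obs 1: x=1 → posterior Beta(9/4, 7/5)
obs 2: x=0 → posterior Beta(9/4, 12/5)
obs 3: x=0 → posterior Beta(9/4, 17/5)
obs 4: x=0 → posterior Beta(9/4, 22/5)
obs 5: x=1 → posterior Beta(13/4, 22/5)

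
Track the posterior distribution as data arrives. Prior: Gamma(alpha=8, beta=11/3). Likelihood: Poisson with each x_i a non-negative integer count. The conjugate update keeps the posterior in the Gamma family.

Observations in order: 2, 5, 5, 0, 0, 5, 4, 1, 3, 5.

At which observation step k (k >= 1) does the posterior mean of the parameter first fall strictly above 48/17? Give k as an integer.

obs 1: x=2 → posterior Gamma(10, 14/3)
obs 2: x=5 → posterior Gamma(15, 17/3)
obs 3: x=5 → posterior Gamma(20, 20/3)
obs 4: x=0 → posterior Gamma(20, 23/3)
obs 5: x=0 → posterior Gamma(20, 26/3)
obs 6: x=5 → posterior Gamma(25, 29/3)
obs 7: x=4 → posterior Gamma(29, 32/3)
obs 8: x=1 → posterior Gamma(30, 35/3)
obs 9: x=3 → posterior Gamma(33, 38/3)
obs 10: x=5 → posterior Gamma(38, 41/3)

k = 3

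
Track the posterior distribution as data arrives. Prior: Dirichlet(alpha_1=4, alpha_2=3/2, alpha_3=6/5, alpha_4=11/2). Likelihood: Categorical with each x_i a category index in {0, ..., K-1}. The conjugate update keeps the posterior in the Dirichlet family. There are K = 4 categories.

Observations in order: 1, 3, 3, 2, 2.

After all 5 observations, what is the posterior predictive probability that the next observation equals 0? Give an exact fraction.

obs 1: x=1 → posterior Dirichlet(4, 5/2, 6/5, 11/2)
obs 2: x=3 → posterior Dirichlet(4, 5/2, 6/5, 13/2)
obs 3: x=3 → posterior Dirichlet(4, 5/2, 6/5, 15/2)
obs 4: x=2 → posterior Dirichlet(4, 5/2, 11/5, 15/2)
obs 5: x=2 → posterior Dirichlet(4, 5/2, 16/5, 15/2)

10/43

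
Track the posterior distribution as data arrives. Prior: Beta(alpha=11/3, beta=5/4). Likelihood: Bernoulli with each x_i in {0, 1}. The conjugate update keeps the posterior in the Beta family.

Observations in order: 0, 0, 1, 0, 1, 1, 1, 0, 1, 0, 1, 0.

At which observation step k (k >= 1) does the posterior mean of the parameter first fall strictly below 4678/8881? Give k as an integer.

k = 4

obs 1: x=0 → posterior Beta(11/3, 9/4)
obs 2: x=0 → posterior Beta(11/3, 13/4)
obs 3: x=1 → posterior Beta(14/3, 13/4)
obs 4: x=0 → posterior Beta(14/3, 17/4)
obs 5: x=1 → posterior Beta(17/3, 17/4)
obs 6: x=1 → posterior Beta(20/3, 17/4)
obs 7: x=1 → posterior Beta(23/3, 17/4)
obs 8: x=0 → posterior Beta(23/3, 21/4)
obs 9: x=1 → posterior Beta(26/3, 21/4)
obs 10: x=0 → posterior Beta(26/3, 25/4)
obs 11: x=1 → posterior Beta(29/3, 25/4)
obs 12: x=0 → posterior Beta(29/3, 29/4)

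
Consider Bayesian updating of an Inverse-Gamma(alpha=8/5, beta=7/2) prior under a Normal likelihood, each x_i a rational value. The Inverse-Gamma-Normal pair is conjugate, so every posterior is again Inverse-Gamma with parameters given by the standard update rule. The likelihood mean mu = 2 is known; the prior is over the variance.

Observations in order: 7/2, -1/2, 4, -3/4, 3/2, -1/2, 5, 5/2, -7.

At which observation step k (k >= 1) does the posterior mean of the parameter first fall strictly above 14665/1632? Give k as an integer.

obs 1: x=7/2 → posterior Inverse-Gamma(21/10, 37/8)
obs 2: x=-1/2 → posterior Inverse-Gamma(13/5, 31/4)
obs 3: x=4 → posterior Inverse-Gamma(31/10, 39/4)
obs 4: x=-3/4 → posterior Inverse-Gamma(18/5, 433/32)
obs 5: x=3/2 → posterior Inverse-Gamma(41/10, 437/32)
obs 6: x=-1/2 → posterior Inverse-Gamma(23/5, 537/32)
obs 7: x=5 → posterior Inverse-Gamma(51/10, 681/32)
obs 8: x=5/2 → posterior Inverse-Gamma(28/5, 685/32)
obs 9: x=-7 → posterior Inverse-Gamma(61/10, 1981/32)

k = 9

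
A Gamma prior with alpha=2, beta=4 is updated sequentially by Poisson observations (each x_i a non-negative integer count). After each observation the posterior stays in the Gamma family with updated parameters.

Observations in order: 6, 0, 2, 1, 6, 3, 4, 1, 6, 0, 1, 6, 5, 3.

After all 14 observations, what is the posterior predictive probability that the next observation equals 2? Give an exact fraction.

5975316703722863864671402072032993780182775311894570172678144/23997878253756106444997335735942416102218125380085922630082241

obs 1: x=6 → posterior Gamma(8, 5)
obs 2: x=0 → posterior Gamma(8, 6)
obs 3: x=2 → posterior Gamma(10, 7)
obs 4: x=1 → posterior Gamma(11, 8)
obs 5: x=6 → posterior Gamma(17, 9)
obs 6: x=3 → posterior Gamma(20, 10)
obs 7: x=4 → posterior Gamma(24, 11)
obs 8: x=1 → posterior Gamma(25, 12)
obs 9: x=6 → posterior Gamma(31, 13)
obs 10: x=0 → posterior Gamma(31, 14)
obs 11: x=1 → posterior Gamma(32, 15)
obs 12: x=6 → posterior Gamma(38, 16)
obs 13: x=5 → posterior Gamma(43, 17)
obs 14: x=3 → posterior Gamma(46, 18)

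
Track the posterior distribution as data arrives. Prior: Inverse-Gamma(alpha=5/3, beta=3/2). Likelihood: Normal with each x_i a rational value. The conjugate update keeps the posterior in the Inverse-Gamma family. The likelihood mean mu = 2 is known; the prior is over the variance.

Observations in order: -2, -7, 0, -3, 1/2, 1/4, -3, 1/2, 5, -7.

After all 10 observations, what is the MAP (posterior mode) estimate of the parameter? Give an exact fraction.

obs 1: x=-2 → posterior Inverse-Gamma(13/6, 19/2)
obs 2: x=-7 → posterior Inverse-Gamma(8/3, 50)
obs 3: x=0 → posterior Inverse-Gamma(19/6, 52)
obs 4: x=-3 → posterior Inverse-Gamma(11/3, 129/2)
obs 5: x=1/2 → posterior Inverse-Gamma(25/6, 525/8)
obs 6: x=1/4 → posterior Inverse-Gamma(14/3, 2149/32)
obs 7: x=-3 → posterior Inverse-Gamma(31/6, 2549/32)
obs 8: x=1/2 → posterior Inverse-Gamma(17/3, 2585/32)
obs 9: x=5 → posterior Inverse-Gamma(37/6, 2729/32)
obs 10: x=-7 → posterior Inverse-Gamma(20/3, 4025/32)

525/32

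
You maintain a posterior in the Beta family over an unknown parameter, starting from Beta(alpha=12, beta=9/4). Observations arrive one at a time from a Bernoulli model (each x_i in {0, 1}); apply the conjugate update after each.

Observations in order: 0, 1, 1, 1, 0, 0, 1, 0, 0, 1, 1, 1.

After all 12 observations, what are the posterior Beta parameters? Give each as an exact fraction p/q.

alpha=19, beta=29/4

obs 1: x=0 → posterior Beta(12, 13/4)
obs 2: x=1 → posterior Beta(13, 13/4)
obs 3: x=1 → posterior Beta(14, 13/4)
obs 4: x=1 → posterior Beta(15, 13/4)
obs 5: x=0 → posterior Beta(15, 17/4)
obs 6: x=0 → posterior Beta(15, 21/4)
obs 7: x=1 → posterior Beta(16, 21/4)
obs 8: x=0 → posterior Beta(16, 25/4)
obs 9: x=0 → posterior Beta(16, 29/4)
obs 10: x=1 → posterior Beta(17, 29/4)
obs 11: x=1 → posterior Beta(18, 29/4)
obs 12: x=1 → posterior Beta(19, 29/4)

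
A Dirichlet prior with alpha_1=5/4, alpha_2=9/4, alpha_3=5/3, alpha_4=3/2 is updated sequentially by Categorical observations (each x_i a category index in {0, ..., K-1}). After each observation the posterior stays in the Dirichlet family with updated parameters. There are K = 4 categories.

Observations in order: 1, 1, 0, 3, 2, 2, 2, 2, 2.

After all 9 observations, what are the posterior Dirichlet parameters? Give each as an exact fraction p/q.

alpha_1=9/4, alpha_2=17/4, alpha_3=20/3, alpha_4=5/2

obs 1: x=1 → posterior Dirichlet(5/4, 13/4, 5/3, 3/2)
obs 2: x=1 → posterior Dirichlet(5/4, 17/4, 5/3, 3/2)
obs 3: x=0 → posterior Dirichlet(9/4, 17/4, 5/3, 3/2)
obs 4: x=3 → posterior Dirichlet(9/4, 17/4, 5/3, 5/2)
obs 5: x=2 → posterior Dirichlet(9/4, 17/4, 8/3, 5/2)
obs 6: x=2 → posterior Dirichlet(9/4, 17/4, 11/3, 5/2)
obs 7: x=2 → posterior Dirichlet(9/4, 17/4, 14/3, 5/2)
obs 8: x=2 → posterior Dirichlet(9/4, 17/4, 17/3, 5/2)
obs 9: x=2 → posterior Dirichlet(9/4, 17/4, 20/3, 5/2)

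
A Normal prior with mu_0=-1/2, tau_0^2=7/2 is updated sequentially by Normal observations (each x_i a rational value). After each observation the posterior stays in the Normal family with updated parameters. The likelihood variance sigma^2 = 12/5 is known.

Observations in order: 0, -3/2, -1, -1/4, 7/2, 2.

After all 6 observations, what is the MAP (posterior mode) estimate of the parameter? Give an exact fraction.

337/936

obs 1: x=0 → posterior Normal(-12/59, 84/59)
obs 2: x=-3/2 → posterior Normal(-129/188, 42/47)
obs 3: x=-1 → posterior Normal(-199/258, 28/43)
obs 4: x=-1/4 → posterior Normal(-433/656, 21/41)
obs 5: x=7/2 → posterior Normal(57/796, 84/199)
obs 6: x=2 → posterior Normal(337/936, 14/39)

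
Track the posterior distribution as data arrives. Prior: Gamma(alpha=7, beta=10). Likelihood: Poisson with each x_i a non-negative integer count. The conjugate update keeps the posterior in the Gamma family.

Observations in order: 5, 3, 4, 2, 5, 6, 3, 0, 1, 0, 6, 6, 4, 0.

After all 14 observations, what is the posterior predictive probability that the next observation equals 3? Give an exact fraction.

obs 1: x=5 → posterior Gamma(12, 11)
obs 2: x=3 → posterior Gamma(15, 12)
obs 3: x=4 → posterior Gamma(19, 13)
obs 4: x=2 → posterior Gamma(21, 14)
obs 5: x=5 → posterior Gamma(26, 15)
obs 6: x=6 → posterior Gamma(32, 16)
obs 7: x=3 → posterior Gamma(35, 17)
obs 8: x=0 → posterior Gamma(35, 18)
obs 9: x=1 → posterior Gamma(36, 19)
obs 10: x=0 → posterior Gamma(36, 20)
obs 11: x=6 → posterior Gamma(42, 21)
obs 12: x=6 → posterior Gamma(48, 22)
obs 13: x=4 → posterior Gamma(52, 23)
obs 14: x=0 → posterior Gamma(52, 24)

14638827448492439597280791004850745394328010914434909437511835680915119407104/77037197775489434122239117703397092741524065928615527809597551822662353515625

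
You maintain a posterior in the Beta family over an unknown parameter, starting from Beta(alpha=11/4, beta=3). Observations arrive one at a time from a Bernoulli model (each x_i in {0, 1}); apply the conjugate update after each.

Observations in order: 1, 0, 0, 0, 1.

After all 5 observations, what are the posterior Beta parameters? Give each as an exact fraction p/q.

alpha=19/4, beta=6

obs 1: x=1 → posterior Beta(15/4, 3)
obs 2: x=0 → posterior Beta(15/4, 4)
obs 3: x=0 → posterior Beta(15/4, 5)
obs 4: x=0 → posterior Beta(15/4, 6)
obs 5: x=1 → posterior Beta(19/4, 6)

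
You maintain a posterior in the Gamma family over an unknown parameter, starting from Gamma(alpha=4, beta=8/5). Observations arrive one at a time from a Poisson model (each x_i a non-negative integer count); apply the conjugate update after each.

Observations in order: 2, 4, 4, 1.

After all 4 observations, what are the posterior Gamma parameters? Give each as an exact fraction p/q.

obs 1: x=2 → posterior Gamma(6, 13/5)
obs 2: x=4 → posterior Gamma(10, 18/5)
obs 3: x=4 → posterior Gamma(14, 23/5)
obs 4: x=1 → posterior Gamma(15, 28/5)

alpha=15, beta=28/5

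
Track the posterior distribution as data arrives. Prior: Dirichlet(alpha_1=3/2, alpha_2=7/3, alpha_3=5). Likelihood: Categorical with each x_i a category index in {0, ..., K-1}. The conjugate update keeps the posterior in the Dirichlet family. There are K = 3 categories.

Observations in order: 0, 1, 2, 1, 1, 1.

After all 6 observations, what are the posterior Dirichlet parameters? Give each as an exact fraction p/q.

alpha_1=5/2, alpha_2=19/3, alpha_3=6

obs 1: x=0 → posterior Dirichlet(5/2, 7/3, 5)
obs 2: x=1 → posterior Dirichlet(5/2, 10/3, 5)
obs 3: x=2 → posterior Dirichlet(5/2, 10/3, 6)
obs 4: x=1 → posterior Dirichlet(5/2, 13/3, 6)
obs 5: x=1 → posterior Dirichlet(5/2, 16/3, 6)
obs 6: x=1 → posterior Dirichlet(5/2, 19/3, 6)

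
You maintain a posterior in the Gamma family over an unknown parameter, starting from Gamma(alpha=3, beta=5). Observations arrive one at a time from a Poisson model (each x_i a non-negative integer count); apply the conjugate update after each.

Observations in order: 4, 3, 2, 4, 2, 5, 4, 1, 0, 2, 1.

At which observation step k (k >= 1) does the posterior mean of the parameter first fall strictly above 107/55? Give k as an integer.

obs 1: x=4 → posterior Gamma(7, 6)
obs 2: x=3 → posterior Gamma(10, 7)
obs 3: x=2 → posterior Gamma(12, 8)
obs 4: x=4 → posterior Gamma(16, 9)
obs 5: x=2 → posterior Gamma(18, 10)
obs 6: x=5 → posterior Gamma(23, 11)
obs 7: x=4 → posterior Gamma(27, 12)
obs 8: x=1 → posterior Gamma(28, 13)
obs 9: x=0 → posterior Gamma(28, 14)
obs 10: x=2 → posterior Gamma(30, 15)
obs 11: x=1 → posterior Gamma(31, 16)

k = 6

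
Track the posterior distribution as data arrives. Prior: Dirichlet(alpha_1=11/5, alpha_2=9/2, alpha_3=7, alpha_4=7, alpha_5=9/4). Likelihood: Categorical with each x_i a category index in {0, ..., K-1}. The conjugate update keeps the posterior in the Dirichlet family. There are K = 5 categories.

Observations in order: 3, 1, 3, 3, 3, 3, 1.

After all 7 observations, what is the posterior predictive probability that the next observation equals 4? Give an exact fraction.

45/599

obs 1: x=3 → posterior Dirichlet(11/5, 9/2, 7, 8, 9/4)
obs 2: x=1 → posterior Dirichlet(11/5, 11/2, 7, 8, 9/4)
obs 3: x=3 → posterior Dirichlet(11/5, 11/2, 7, 9, 9/4)
obs 4: x=3 → posterior Dirichlet(11/5, 11/2, 7, 10, 9/4)
obs 5: x=3 → posterior Dirichlet(11/5, 11/2, 7, 11, 9/4)
obs 6: x=3 → posterior Dirichlet(11/5, 11/2, 7, 12, 9/4)
obs 7: x=1 → posterior Dirichlet(11/5, 13/2, 7, 12, 9/4)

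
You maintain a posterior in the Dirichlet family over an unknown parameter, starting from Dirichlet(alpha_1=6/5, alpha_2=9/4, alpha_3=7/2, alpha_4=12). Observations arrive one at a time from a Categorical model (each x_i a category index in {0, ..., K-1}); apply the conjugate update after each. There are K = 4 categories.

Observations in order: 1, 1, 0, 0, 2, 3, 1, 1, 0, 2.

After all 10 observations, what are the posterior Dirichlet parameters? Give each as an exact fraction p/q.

obs 1: x=1 → posterior Dirichlet(6/5, 13/4, 7/2, 12)
obs 2: x=1 → posterior Dirichlet(6/5, 17/4, 7/2, 12)
obs 3: x=0 → posterior Dirichlet(11/5, 17/4, 7/2, 12)
obs 4: x=0 → posterior Dirichlet(16/5, 17/4, 7/2, 12)
obs 5: x=2 → posterior Dirichlet(16/5, 17/4, 9/2, 12)
obs 6: x=3 → posterior Dirichlet(16/5, 17/4, 9/2, 13)
obs 7: x=1 → posterior Dirichlet(16/5, 21/4, 9/2, 13)
obs 8: x=1 → posterior Dirichlet(16/5, 25/4, 9/2, 13)
obs 9: x=0 → posterior Dirichlet(21/5, 25/4, 9/2, 13)
obs 10: x=2 → posterior Dirichlet(21/5, 25/4, 11/2, 13)

alpha_1=21/5, alpha_2=25/4, alpha_3=11/2, alpha_4=13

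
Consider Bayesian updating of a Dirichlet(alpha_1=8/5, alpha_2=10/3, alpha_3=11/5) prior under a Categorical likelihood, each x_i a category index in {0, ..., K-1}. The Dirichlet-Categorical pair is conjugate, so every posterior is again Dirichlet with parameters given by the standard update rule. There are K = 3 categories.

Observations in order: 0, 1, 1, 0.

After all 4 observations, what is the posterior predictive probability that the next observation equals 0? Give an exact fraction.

54/167

obs 1: x=0 → posterior Dirichlet(13/5, 10/3, 11/5)
obs 2: x=1 → posterior Dirichlet(13/5, 13/3, 11/5)
obs 3: x=1 → posterior Dirichlet(13/5, 16/3, 11/5)
obs 4: x=0 → posterior Dirichlet(18/5, 16/3, 11/5)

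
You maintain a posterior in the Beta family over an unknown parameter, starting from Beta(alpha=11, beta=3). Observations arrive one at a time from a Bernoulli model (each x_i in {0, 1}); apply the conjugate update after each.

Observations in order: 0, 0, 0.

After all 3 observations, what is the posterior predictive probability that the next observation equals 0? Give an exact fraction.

obs 1: x=0 → posterior Beta(11, 4)
obs 2: x=0 → posterior Beta(11, 5)
obs 3: x=0 → posterior Beta(11, 6)

6/17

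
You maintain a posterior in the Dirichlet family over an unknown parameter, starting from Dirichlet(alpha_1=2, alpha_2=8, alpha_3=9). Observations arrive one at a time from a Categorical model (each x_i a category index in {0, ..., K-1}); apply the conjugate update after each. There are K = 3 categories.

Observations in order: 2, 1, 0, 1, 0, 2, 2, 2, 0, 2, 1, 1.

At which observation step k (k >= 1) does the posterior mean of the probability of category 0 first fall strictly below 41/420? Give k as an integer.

obs 1: x=2 → posterior Dirichlet(2, 8, 10)
obs 2: x=1 → posterior Dirichlet(2, 9, 10)
obs 3: x=0 → posterior Dirichlet(3, 9, 10)
obs 4: x=1 → posterior Dirichlet(3, 10, 10)
obs 5: x=0 → posterior Dirichlet(4, 10, 10)
obs 6: x=2 → posterior Dirichlet(4, 10, 11)
obs 7: x=2 → posterior Dirichlet(4, 10, 12)
obs 8: x=2 → posterior Dirichlet(4, 10, 13)
obs 9: x=0 → posterior Dirichlet(5, 10, 13)
obs 10: x=2 → posterior Dirichlet(5, 10, 14)
obs 11: x=1 → posterior Dirichlet(5, 11, 14)
obs 12: x=1 → posterior Dirichlet(5, 12, 14)

k = 2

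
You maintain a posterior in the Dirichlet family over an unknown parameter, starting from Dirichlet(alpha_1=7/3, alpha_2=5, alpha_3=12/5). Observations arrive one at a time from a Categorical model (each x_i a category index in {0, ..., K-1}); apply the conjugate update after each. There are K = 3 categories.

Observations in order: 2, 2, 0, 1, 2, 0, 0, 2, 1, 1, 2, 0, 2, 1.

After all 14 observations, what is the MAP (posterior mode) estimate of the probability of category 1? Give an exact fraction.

120/311

obs 1: x=2 → posterior Dirichlet(7/3, 5, 17/5)
obs 2: x=2 → posterior Dirichlet(7/3, 5, 22/5)
obs 3: x=0 → posterior Dirichlet(10/3, 5, 22/5)
obs 4: x=1 → posterior Dirichlet(10/3, 6, 22/5)
obs 5: x=2 → posterior Dirichlet(10/3, 6, 27/5)
obs 6: x=0 → posterior Dirichlet(13/3, 6, 27/5)
obs 7: x=0 → posterior Dirichlet(16/3, 6, 27/5)
obs 8: x=2 → posterior Dirichlet(16/3, 6, 32/5)
obs 9: x=1 → posterior Dirichlet(16/3, 7, 32/5)
obs 10: x=1 → posterior Dirichlet(16/3, 8, 32/5)
obs 11: x=2 → posterior Dirichlet(16/3, 8, 37/5)
obs 12: x=0 → posterior Dirichlet(19/3, 8, 37/5)
obs 13: x=2 → posterior Dirichlet(19/3, 8, 42/5)
obs 14: x=1 → posterior Dirichlet(19/3, 9, 42/5)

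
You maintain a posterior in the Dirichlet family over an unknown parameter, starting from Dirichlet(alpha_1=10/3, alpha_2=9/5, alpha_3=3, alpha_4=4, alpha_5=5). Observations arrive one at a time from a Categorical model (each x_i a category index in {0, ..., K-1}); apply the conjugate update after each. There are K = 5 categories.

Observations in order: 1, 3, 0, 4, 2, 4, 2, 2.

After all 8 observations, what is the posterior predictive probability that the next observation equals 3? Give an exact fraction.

obs 1: x=1 → posterior Dirichlet(10/3, 14/5, 3, 4, 5)
obs 2: x=3 → posterior Dirichlet(10/3, 14/5, 3, 5, 5)
obs 3: x=0 → posterior Dirichlet(13/3, 14/5, 3, 5, 5)
obs 4: x=4 → posterior Dirichlet(13/3, 14/5, 3, 5, 6)
obs 5: x=2 → posterior Dirichlet(13/3, 14/5, 4, 5, 6)
obs 6: x=4 → posterior Dirichlet(13/3, 14/5, 4, 5, 7)
obs 7: x=2 → posterior Dirichlet(13/3, 14/5, 5, 5, 7)
obs 8: x=2 → posterior Dirichlet(13/3, 14/5, 6, 5, 7)

75/377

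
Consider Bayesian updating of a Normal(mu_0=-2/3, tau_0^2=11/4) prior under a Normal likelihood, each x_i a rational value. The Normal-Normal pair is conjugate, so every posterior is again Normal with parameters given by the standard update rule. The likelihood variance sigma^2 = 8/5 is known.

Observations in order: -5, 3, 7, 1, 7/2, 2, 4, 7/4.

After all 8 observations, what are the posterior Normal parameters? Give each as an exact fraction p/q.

obs 1: x=-5 → posterior Normal(-889/261, 88/87)
obs 2: x=3 → posterior Normal(-197/213, 44/71)
obs 3: x=7 → posterior Normal(761/591, 88/197)
obs 4: x=1 → posterior Normal(463/378, 22/63)
obs 5: x=7/2 → posterior Normal(3007/1842, 88/307)
obs 6: x=2 → posterior Normal(3667/2172, 44/181)
obs 7: x=4 → posterior Normal(4987/2502, 88/417)
obs 8: x=7/4 → posterior Normal(11129/5664, 11/59)

mu_0=11129/5664, tau_0^2=11/59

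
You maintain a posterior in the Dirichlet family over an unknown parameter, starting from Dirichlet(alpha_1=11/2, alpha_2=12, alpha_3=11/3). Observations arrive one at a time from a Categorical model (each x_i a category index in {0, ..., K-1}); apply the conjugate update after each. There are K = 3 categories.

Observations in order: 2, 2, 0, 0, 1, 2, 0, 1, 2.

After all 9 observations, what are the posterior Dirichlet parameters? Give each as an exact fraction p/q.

alpha_1=17/2, alpha_2=14, alpha_3=23/3

obs 1: x=2 → posterior Dirichlet(11/2, 12, 14/3)
obs 2: x=2 → posterior Dirichlet(11/2, 12, 17/3)
obs 3: x=0 → posterior Dirichlet(13/2, 12, 17/3)
obs 4: x=0 → posterior Dirichlet(15/2, 12, 17/3)
obs 5: x=1 → posterior Dirichlet(15/2, 13, 17/3)
obs 6: x=2 → posterior Dirichlet(15/2, 13, 20/3)
obs 7: x=0 → posterior Dirichlet(17/2, 13, 20/3)
obs 8: x=1 → posterior Dirichlet(17/2, 14, 20/3)
obs 9: x=2 → posterior Dirichlet(17/2, 14, 23/3)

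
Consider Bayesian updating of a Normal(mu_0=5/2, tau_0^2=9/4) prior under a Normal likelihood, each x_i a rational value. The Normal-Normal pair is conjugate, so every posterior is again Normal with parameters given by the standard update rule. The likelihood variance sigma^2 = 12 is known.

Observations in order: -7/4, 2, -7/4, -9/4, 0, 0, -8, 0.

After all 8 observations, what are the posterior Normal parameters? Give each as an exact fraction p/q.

mu_0=19/160, tau_0^2=9/10

obs 1: x=-7/4 → posterior Normal(139/76, 36/19)
obs 2: x=2 → posterior Normal(163/88, 18/11)
obs 3: x=-7/4 → posterior Normal(71/50, 36/25)
obs 4: x=-9/4 → posterior Normal(115/112, 9/7)
obs 5: x=0 → posterior Normal(115/124, 36/31)
obs 6: x=0 → posterior Normal(115/136, 18/17)
obs 7: x=-8 → posterior Normal(19/148, 36/37)
obs 8: x=0 → posterior Normal(19/160, 9/10)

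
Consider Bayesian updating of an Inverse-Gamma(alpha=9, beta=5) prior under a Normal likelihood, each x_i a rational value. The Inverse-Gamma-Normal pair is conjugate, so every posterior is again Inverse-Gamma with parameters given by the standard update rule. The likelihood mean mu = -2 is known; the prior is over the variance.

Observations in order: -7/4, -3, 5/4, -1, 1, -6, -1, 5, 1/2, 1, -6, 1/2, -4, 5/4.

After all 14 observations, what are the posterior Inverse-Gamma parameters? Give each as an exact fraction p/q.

alpha=16, beta=2395/32

obs 1: x=-7/4 → posterior Inverse-Gamma(19/2, 161/32)
obs 2: x=-3 → posterior Inverse-Gamma(10, 177/32)
obs 3: x=5/4 → posterior Inverse-Gamma(21/2, 173/16)
obs 4: x=-1 → posterior Inverse-Gamma(11, 181/16)
obs 5: x=1 → posterior Inverse-Gamma(23/2, 253/16)
obs 6: x=-6 → posterior Inverse-Gamma(12, 381/16)
obs 7: x=-1 → posterior Inverse-Gamma(25/2, 389/16)
obs 8: x=5 → posterior Inverse-Gamma(13, 781/16)
obs 9: x=1/2 → posterior Inverse-Gamma(27/2, 831/16)
obs 10: x=1 → posterior Inverse-Gamma(14, 903/16)
obs 11: x=-6 → posterior Inverse-Gamma(29/2, 1031/16)
obs 12: x=1/2 → posterior Inverse-Gamma(15, 1081/16)
obs 13: x=-4 → posterior Inverse-Gamma(31/2, 1113/16)
obs 14: x=5/4 → posterior Inverse-Gamma(16, 2395/32)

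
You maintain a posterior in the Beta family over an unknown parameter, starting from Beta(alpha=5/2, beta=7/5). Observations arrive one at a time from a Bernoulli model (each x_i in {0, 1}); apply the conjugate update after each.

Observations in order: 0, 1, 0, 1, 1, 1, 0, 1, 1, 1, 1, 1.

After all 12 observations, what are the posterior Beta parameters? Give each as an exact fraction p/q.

alpha=23/2, beta=22/5

obs 1: x=0 → posterior Beta(5/2, 12/5)
obs 2: x=1 → posterior Beta(7/2, 12/5)
obs 3: x=0 → posterior Beta(7/2, 17/5)
obs 4: x=1 → posterior Beta(9/2, 17/5)
obs 5: x=1 → posterior Beta(11/2, 17/5)
obs 6: x=1 → posterior Beta(13/2, 17/5)
obs 7: x=0 → posterior Beta(13/2, 22/5)
obs 8: x=1 → posterior Beta(15/2, 22/5)
obs 9: x=1 → posterior Beta(17/2, 22/5)
obs 10: x=1 → posterior Beta(19/2, 22/5)
obs 11: x=1 → posterior Beta(21/2, 22/5)
obs 12: x=1 → posterior Beta(23/2, 22/5)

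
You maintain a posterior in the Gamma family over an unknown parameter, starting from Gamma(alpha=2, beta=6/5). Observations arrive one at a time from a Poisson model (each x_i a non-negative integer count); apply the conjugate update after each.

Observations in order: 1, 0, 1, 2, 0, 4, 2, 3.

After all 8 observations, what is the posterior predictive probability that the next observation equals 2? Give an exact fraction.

8737103395697172336050176000/35609980753388072399570113617

obs 1: x=1 → posterior Gamma(3, 11/5)
obs 2: x=0 → posterior Gamma(3, 16/5)
obs 3: x=1 → posterior Gamma(4, 21/5)
obs 4: x=2 → posterior Gamma(6, 26/5)
obs 5: x=0 → posterior Gamma(6, 31/5)
obs 6: x=4 → posterior Gamma(10, 36/5)
obs 7: x=2 → posterior Gamma(12, 41/5)
obs 8: x=3 → posterior Gamma(15, 46/5)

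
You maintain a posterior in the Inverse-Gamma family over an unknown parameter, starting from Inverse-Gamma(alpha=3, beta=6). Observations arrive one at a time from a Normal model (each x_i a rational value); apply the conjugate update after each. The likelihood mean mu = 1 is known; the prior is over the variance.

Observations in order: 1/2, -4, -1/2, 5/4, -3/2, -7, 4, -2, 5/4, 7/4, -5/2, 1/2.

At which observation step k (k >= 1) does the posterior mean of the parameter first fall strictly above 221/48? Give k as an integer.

obs 1: x=1/2 → posterior Inverse-Gamma(7/2, 49/8)
obs 2: x=-4 → posterior Inverse-Gamma(4, 149/8)
obs 3: x=-1/2 → posterior Inverse-Gamma(9/2, 79/4)
obs 4: x=5/4 → posterior Inverse-Gamma(5, 633/32)
obs 5: x=-3/2 → posterior Inverse-Gamma(11/2, 733/32)
obs 6: x=-7 → posterior Inverse-Gamma(6, 1757/32)
obs 7: x=4 → posterior Inverse-Gamma(13/2, 1901/32)
obs 8: x=-2 → posterior Inverse-Gamma(7, 2045/32)
obs 9: x=5/4 → posterior Inverse-Gamma(15/2, 1023/16)
obs 10: x=7/4 → posterior Inverse-Gamma(8, 2055/32)
obs 11: x=-5/2 → posterior Inverse-Gamma(17/2, 2251/32)
obs 12: x=1/2 → posterior Inverse-Gamma(9, 2255/32)

k = 2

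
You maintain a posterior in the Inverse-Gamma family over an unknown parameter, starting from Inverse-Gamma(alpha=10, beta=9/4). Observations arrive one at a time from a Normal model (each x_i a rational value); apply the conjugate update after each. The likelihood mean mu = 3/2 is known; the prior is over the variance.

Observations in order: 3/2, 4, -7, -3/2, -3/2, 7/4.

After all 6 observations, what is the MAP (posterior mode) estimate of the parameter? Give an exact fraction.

231/64

obs 1: x=3/2 → posterior Inverse-Gamma(21/2, 9/4)
obs 2: x=4 → posterior Inverse-Gamma(11, 43/8)
obs 3: x=-7 → posterior Inverse-Gamma(23/2, 83/2)
obs 4: x=-3/2 → posterior Inverse-Gamma(12, 46)
obs 5: x=-3/2 → posterior Inverse-Gamma(25/2, 101/2)
obs 6: x=7/4 → posterior Inverse-Gamma(13, 1617/32)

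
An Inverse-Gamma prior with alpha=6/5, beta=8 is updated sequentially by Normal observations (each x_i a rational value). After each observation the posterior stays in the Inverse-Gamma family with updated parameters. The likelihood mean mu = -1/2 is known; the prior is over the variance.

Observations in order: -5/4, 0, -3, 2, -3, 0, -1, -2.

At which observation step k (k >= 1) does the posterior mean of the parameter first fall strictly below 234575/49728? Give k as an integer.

k = 8

obs 1: x=-5/4 → posterior Inverse-Gamma(17/10, 265/32)
obs 2: x=0 → posterior Inverse-Gamma(11/5, 269/32)
obs 3: x=-3 → posterior Inverse-Gamma(27/10, 369/32)
obs 4: x=2 → posterior Inverse-Gamma(16/5, 469/32)
obs 5: x=-3 → posterior Inverse-Gamma(37/10, 569/32)
obs 6: x=0 → posterior Inverse-Gamma(21/5, 573/32)
obs 7: x=-1 → posterior Inverse-Gamma(47/10, 577/32)
obs 8: x=-2 → posterior Inverse-Gamma(26/5, 613/32)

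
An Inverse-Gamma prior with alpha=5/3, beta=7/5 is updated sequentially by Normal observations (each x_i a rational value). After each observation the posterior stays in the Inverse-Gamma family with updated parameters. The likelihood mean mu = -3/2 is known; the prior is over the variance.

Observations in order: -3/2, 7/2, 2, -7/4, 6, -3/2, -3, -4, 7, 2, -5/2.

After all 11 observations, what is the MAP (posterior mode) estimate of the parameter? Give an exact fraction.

45687/3920

obs 1: x=-3/2 → posterior Inverse-Gamma(13/6, 7/5)
obs 2: x=7/2 → posterior Inverse-Gamma(8/3, 139/10)
obs 3: x=2 → posterior Inverse-Gamma(19/6, 801/40)
obs 4: x=-7/4 → posterior Inverse-Gamma(11/3, 3209/160)
obs 5: x=6 → posterior Inverse-Gamma(25/6, 7709/160)
obs 6: x=-3/2 → posterior Inverse-Gamma(14/3, 7709/160)
obs 7: x=-3 → posterior Inverse-Gamma(31/6, 7889/160)
obs 8: x=-4 → posterior Inverse-Gamma(17/3, 8389/160)
obs 9: x=7 → posterior Inverse-Gamma(37/6, 14169/160)
obs 10: x=2 → posterior Inverse-Gamma(20/3, 15149/160)
obs 11: x=-5/2 → posterior Inverse-Gamma(43/6, 15229/160)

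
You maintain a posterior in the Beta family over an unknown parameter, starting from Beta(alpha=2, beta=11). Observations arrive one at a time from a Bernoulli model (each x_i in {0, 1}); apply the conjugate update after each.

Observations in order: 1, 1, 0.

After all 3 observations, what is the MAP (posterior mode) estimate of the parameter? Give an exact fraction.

3/14

obs 1: x=1 → posterior Beta(3, 11)
obs 2: x=1 → posterior Beta(4, 11)
obs 3: x=0 → posterior Beta(4, 12)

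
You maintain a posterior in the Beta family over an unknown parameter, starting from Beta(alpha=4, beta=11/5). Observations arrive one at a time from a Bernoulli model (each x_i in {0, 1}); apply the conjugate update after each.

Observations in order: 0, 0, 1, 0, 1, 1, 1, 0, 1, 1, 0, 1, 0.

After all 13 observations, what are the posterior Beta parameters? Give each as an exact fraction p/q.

alpha=11, beta=41/5

obs 1: x=0 → posterior Beta(4, 16/5)
obs 2: x=0 → posterior Beta(4, 21/5)
obs 3: x=1 → posterior Beta(5, 21/5)
obs 4: x=0 → posterior Beta(5, 26/5)
obs 5: x=1 → posterior Beta(6, 26/5)
obs 6: x=1 → posterior Beta(7, 26/5)
obs 7: x=1 → posterior Beta(8, 26/5)
obs 8: x=0 → posterior Beta(8, 31/5)
obs 9: x=1 → posterior Beta(9, 31/5)
obs 10: x=1 → posterior Beta(10, 31/5)
obs 11: x=0 → posterior Beta(10, 36/5)
obs 12: x=1 → posterior Beta(11, 36/5)
obs 13: x=0 → posterior Beta(11, 41/5)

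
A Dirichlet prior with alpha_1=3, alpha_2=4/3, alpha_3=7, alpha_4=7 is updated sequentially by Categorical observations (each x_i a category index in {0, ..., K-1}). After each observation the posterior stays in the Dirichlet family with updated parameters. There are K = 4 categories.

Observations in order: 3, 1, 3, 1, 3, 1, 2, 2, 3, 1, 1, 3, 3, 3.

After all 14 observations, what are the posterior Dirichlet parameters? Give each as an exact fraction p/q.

alpha_1=3, alpha_2=19/3, alpha_3=9, alpha_4=14

obs 1: x=3 → posterior Dirichlet(3, 4/3, 7, 8)
obs 2: x=1 → posterior Dirichlet(3, 7/3, 7, 8)
obs 3: x=3 → posterior Dirichlet(3, 7/3, 7, 9)
obs 4: x=1 → posterior Dirichlet(3, 10/3, 7, 9)
obs 5: x=3 → posterior Dirichlet(3, 10/3, 7, 10)
obs 6: x=1 → posterior Dirichlet(3, 13/3, 7, 10)
obs 7: x=2 → posterior Dirichlet(3, 13/3, 8, 10)
obs 8: x=2 → posterior Dirichlet(3, 13/3, 9, 10)
obs 9: x=3 → posterior Dirichlet(3, 13/3, 9, 11)
obs 10: x=1 → posterior Dirichlet(3, 16/3, 9, 11)
obs 11: x=1 → posterior Dirichlet(3, 19/3, 9, 11)
obs 12: x=3 → posterior Dirichlet(3, 19/3, 9, 12)
obs 13: x=3 → posterior Dirichlet(3, 19/3, 9, 13)
obs 14: x=3 → posterior Dirichlet(3, 19/3, 9, 14)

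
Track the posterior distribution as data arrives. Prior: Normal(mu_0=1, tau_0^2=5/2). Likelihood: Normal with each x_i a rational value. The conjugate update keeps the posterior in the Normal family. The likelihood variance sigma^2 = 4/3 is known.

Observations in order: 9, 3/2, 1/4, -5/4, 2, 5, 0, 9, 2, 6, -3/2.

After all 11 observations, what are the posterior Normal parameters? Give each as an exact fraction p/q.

obs 1: x=9 → posterior Normal(143/23, 20/23)
obs 2: x=3/2 → posterior Normal(331/76, 10/19)
obs 3: x=1/4 → posterior Normal(677/212, 20/53)
obs 4: x=-5/4 → posterior Normal(301/136, 5/17)
obs 5: x=2 → posterior Normal(361/166, 20/83)
obs 6: x=5 → posterior Normal(73/28, 10/49)
obs 7: x=0 → posterior Normal(511/226, 20/113)
obs 8: x=9 → posterior Normal(781/256, 5/32)
obs 9: x=2 → posterior Normal(841/286, 20/143)
obs 10: x=6 → posterior Normal(1021/316, 10/79)
obs 11: x=-3/2 → posterior Normal(488/173, 20/173)

mu_0=488/173, tau_0^2=20/173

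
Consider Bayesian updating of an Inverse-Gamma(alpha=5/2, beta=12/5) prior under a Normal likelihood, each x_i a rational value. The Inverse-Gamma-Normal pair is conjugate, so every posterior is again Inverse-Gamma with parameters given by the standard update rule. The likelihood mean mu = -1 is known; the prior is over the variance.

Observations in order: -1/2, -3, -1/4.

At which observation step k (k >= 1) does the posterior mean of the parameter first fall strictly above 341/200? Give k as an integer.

k = 2

obs 1: x=-1/2 → posterior Inverse-Gamma(3, 101/40)
obs 2: x=-3 → posterior Inverse-Gamma(7/2, 181/40)
obs 3: x=-1/4 → posterior Inverse-Gamma(4, 769/160)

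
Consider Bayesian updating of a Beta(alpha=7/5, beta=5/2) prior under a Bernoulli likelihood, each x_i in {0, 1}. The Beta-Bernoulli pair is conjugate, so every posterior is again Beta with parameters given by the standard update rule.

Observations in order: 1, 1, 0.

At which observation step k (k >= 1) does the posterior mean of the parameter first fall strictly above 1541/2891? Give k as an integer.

obs 1: x=1 → posterior Beta(12/5, 5/2)
obs 2: x=1 → posterior Beta(17/5, 5/2)
obs 3: x=0 → posterior Beta(17/5, 7/2)

k = 2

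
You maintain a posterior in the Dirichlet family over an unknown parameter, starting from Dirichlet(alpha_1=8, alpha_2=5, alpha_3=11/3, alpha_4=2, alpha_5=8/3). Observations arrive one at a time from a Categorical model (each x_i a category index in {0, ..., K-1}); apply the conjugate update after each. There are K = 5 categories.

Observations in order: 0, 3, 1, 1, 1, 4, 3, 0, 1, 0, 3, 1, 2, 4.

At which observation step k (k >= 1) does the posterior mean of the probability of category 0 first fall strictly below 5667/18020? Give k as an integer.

obs 1: x=0 → posterior Dirichlet(9, 5, 11/3, 2, 8/3)
obs 2: x=3 → posterior Dirichlet(9, 5, 11/3, 3, 8/3)
obs 3: x=1 → posterior Dirichlet(9, 6, 11/3, 3, 8/3)
obs 4: x=1 → posterior Dirichlet(9, 7, 11/3, 3, 8/3)
obs 5: x=1 → posterior Dirichlet(9, 8, 11/3, 3, 8/3)
obs 6: x=4 → posterior Dirichlet(9, 8, 11/3, 3, 11/3)
obs 7: x=3 → posterior Dirichlet(9, 8, 11/3, 4, 11/3)
obs 8: x=0 → posterior Dirichlet(10, 8, 11/3, 4, 11/3)
obs 9: x=1 → posterior Dirichlet(10, 9, 11/3, 4, 11/3)
obs 10: x=0 → posterior Dirichlet(11, 9, 11/3, 4, 11/3)
obs 11: x=3 → posterior Dirichlet(11, 9, 11/3, 5, 11/3)
obs 12: x=1 → posterior Dirichlet(11, 10, 11/3, 5, 11/3)
obs 13: x=2 → posterior Dirichlet(11, 10, 14/3, 5, 11/3)
obs 14: x=4 → posterior Dirichlet(11, 10, 14/3, 5, 14/3)

k = 14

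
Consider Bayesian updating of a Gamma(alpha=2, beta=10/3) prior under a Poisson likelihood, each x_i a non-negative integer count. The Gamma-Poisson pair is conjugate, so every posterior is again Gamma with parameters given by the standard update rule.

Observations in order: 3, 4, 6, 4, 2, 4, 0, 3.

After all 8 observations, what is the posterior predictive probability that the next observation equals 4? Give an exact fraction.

19396458079358120974409870550837522553800323235840/152214200233450528559804138174517974884637692126081

obs 1: x=3 → posterior Gamma(5, 13/3)
obs 2: x=4 → posterior Gamma(9, 16/3)
obs 3: x=6 → posterior Gamma(15, 19/3)
obs 4: x=4 → posterior Gamma(19, 22/3)
obs 5: x=2 → posterior Gamma(21, 25/3)
obs 6: x=4 → posterior Gamma(25, 28/3)
obs 7: x=0 → posterior Gamma(25, 31/3)
obs 8: x=3 → posterior Gamma(28, 34/3)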